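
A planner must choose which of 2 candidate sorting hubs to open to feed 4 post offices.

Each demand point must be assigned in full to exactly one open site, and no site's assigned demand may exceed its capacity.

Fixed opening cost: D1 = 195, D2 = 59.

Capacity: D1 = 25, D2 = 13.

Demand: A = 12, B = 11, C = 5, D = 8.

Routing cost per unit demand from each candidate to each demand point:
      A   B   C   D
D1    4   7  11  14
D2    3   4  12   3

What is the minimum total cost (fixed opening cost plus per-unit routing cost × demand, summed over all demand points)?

Open {D1, D2}; cheapest assignment that respects the capacities:
  D1 (cap 25, load 23): A, B — cost 12×4 + 11×7 = 125
  D2 (cap 13, load 13): C, D — cost 5×12 + 8×3 = 84
  Shipping 209, fixed 254 → total 463.
  Any other capacity-feasible assignment to {D1, D2} ships for at least 209.
Total demand is 36 and no other set of sites has combined capacity ≥ 36, so {D1, D2} is the only feasible choice of open sites. Minimum: 463.

463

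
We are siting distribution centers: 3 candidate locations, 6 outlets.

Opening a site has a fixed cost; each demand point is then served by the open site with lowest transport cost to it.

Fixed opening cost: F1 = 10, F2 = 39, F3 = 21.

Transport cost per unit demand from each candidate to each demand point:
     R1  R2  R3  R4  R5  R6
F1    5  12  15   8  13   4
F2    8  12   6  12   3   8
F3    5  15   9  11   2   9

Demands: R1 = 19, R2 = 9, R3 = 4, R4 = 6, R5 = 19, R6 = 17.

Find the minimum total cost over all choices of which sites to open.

Open {F1, F3}: assign each demand point to its cheapest open site.
  R1→F1 19×5=95, R2→F1 9×12=108, R3→F3 4×9=36, R4→F1 6×8=48, R5→F3 19×2=38, R6→F1 17×4=68
  transport cost 393, fixed 31 → total 424.
Compare {F1, F2}: transport cost 400 + fixed 49 = 449.
Compare {F1, F2, F3}: transport cost 381 + fixed 70 = 451.
Compare {F2, F3}: transport cost 467 + fixed 60 = 527.
All other subsets cost ≥ 449. Minimum total cost: 424.

424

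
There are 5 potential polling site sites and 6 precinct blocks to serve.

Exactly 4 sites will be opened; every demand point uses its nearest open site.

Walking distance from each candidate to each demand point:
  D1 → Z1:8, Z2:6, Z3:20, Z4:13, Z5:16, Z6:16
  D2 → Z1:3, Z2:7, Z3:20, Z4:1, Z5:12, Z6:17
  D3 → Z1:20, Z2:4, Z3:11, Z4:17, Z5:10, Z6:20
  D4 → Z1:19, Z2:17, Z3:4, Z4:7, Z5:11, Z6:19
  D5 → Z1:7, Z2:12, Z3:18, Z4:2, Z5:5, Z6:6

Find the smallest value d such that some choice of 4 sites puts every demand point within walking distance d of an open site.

Open {D1, D2, D4, D5}.
  Farthest demand point is Z2 at walking distance 6 (to D1); all others are ≤ 6.
With {D2, D3, D4, D5} the worst case is 6.
With {D1, D3, D4, D5} the worst case is 7.
No size-4 selection achieves below 6.

6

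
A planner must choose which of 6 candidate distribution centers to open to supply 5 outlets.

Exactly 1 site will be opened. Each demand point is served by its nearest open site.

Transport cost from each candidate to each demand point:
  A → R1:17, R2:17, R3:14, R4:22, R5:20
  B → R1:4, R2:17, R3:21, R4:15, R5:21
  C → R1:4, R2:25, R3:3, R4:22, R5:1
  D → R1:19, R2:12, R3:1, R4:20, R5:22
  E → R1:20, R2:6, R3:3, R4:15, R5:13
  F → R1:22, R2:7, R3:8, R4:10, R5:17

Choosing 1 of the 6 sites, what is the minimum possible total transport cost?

55

Open {C}.
  R1→C 4, R2→C 25, R3→C 3, R4→C 22, R5→C 1  ⇒ total 55.
Compare {E}: total 57.
Compare {F}: total 64.
No size-1 selection does better; minimum is 55.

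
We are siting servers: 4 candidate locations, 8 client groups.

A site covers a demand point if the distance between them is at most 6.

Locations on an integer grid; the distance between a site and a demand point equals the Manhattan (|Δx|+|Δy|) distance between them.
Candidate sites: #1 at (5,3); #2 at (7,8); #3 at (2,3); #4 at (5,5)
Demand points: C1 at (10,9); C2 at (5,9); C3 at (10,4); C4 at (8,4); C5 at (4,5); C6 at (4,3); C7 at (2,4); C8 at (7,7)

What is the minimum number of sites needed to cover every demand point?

Coverage sets (demand points within 6 of each site):
  #1: {C2, C3, C4, C5, C6, C7, C8}
  #2: {C1, C2, C4, C5, C8}
  #3: {C5, C6, C7}
  #4: {C2, C3, C4, C5, C6, C7, C8}
No single site covers all 8 demand points.
But {#1, #2} covers everything, so the minimum is 2.

2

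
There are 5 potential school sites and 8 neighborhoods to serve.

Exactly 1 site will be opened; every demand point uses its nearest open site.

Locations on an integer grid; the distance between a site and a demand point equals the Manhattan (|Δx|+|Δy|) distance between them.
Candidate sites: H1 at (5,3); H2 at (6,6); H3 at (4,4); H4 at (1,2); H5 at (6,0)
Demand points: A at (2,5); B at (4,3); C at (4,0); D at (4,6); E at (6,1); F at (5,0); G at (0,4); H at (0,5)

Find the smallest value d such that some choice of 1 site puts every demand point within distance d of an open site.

5

Open {H3}.
  Farthest demand point is E at distance 5 (to H3); all others are ≤ 5.
With {H1} the worst case is 7.
With {H4} the worst case is 7.
No size-1 selection achieves below 5.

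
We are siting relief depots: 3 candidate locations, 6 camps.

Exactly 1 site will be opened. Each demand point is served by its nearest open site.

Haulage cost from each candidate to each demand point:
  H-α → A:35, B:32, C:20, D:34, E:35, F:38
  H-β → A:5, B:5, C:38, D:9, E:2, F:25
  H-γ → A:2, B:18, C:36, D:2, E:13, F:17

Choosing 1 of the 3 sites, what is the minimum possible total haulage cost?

84

Open {H-β}.
  A→H-β 5, B→H-β 5, C→H-β 38, D→H-β 9, E→H-β 2, F→H-β 25  ⇒ total 84.
Compare {H-γ}: total 88.
Compare {H-α}: total 194.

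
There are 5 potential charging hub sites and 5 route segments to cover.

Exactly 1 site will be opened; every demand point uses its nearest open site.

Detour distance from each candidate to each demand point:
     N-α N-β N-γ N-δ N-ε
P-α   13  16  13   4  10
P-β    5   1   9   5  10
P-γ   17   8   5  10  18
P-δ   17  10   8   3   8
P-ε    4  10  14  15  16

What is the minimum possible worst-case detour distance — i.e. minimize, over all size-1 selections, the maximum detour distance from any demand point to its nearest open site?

Open {P-β}.
  Farthest demand point is N-ε at detour distance 10 (to P-β); all others are ≤ 10.
With {P-α} the worst case is 16.
With {P-ε} the worst case is 16.
No size-1 selection achieves below 10.

10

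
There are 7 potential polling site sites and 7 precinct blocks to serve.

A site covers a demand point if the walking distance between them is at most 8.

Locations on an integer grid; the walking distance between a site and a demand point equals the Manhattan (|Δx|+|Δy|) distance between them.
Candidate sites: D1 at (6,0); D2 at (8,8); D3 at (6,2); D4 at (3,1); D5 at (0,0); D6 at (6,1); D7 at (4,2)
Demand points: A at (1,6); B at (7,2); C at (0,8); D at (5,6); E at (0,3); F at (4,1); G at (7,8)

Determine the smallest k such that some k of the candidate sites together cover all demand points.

Coverage sets (demand points within 8 of each site):
  D1: {B, D, F}
  D2: {B, C, D, G}
  D3: {B, D, E, F, G}
  D4: {A, B, D, E, F}
  D5: {A, C, E, F}
  D6: {B, D, E, F, G}
  D7: {A, B, D, E, F}
No single site covers all 7 demand points.
But {D2, D4} covers everything, so the minimum is 2.

2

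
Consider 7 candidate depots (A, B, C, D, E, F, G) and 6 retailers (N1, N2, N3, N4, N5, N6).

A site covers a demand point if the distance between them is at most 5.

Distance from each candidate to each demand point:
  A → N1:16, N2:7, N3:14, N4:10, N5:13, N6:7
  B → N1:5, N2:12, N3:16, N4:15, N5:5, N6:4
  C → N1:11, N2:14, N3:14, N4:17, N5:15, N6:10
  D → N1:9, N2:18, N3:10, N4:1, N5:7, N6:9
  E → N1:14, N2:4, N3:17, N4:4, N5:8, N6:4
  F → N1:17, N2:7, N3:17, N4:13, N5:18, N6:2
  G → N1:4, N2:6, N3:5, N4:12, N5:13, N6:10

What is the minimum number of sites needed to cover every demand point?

3

Coverage sets (demand points within 5 of each site):
  A: {}
  B: {N1, N5, N6}
  C: {}
  D: {N4}
  E: {N2, N4, N6}
  F: {N6}
  G: {N1, N3}
No 2 sites suffice: every size-2 union leaves at least one demand point uncovered.
But {B, E, G} covers everything, so the minimum is 3.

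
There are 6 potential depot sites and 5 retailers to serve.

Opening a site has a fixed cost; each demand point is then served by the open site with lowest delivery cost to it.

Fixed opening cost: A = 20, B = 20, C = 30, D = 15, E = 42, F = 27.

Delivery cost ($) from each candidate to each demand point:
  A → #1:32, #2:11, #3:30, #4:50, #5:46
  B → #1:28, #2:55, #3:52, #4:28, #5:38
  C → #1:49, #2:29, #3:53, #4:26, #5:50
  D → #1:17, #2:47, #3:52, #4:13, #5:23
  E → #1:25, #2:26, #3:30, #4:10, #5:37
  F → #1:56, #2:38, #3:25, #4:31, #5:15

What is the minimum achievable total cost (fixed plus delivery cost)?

Open {A, D}: assign each demand point to its cheapest open site.
  #1→D 17, #2→A 11, #3→A 30, #4→D 13, #5→D 23
  delivery cost 94, fixed 35 → total 129.
Compare {A, D, F}: delivery cost 81 + fixed 62 = 143.
Compare {A, B, D}: delivery cost 94 + fixed 55 = 149.
Compare {D, F}: delivery cost 108 + fixed 42 = 150.
All other subsets cost ≥ 143. Minimum total cost: 129.

129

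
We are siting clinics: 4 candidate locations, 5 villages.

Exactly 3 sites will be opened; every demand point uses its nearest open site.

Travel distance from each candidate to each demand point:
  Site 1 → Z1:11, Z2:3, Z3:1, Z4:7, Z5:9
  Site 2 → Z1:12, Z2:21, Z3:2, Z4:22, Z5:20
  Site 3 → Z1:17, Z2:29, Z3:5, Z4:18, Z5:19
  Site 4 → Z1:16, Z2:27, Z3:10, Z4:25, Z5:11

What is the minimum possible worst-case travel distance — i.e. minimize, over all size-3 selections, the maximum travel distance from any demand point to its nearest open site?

Open {Site 1, Site 2, Site 3}.
  Farthest demand point is Z1 at travel distance 11 (to Site 1); all others are ≤ 11.
With {Site 1, Site 2, Site 4} the worst case is 11.
With {Site 1, Site 3, Site 4} the worst case is 11.
No size-3 selection achieves below 11.

11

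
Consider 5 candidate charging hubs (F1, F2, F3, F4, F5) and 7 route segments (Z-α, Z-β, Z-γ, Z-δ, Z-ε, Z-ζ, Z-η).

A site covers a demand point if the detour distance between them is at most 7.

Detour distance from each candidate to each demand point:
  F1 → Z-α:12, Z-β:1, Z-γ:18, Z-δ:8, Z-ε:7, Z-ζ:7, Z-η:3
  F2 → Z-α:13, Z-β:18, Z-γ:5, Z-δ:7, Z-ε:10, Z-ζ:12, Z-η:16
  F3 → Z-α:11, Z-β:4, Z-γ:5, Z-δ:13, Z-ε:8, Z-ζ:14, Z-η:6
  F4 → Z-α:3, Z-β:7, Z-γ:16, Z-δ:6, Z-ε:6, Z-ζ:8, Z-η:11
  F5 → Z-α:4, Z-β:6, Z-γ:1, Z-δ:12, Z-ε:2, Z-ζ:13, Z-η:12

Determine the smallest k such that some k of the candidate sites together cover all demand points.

Coverage sets (demand points within 7 of each site):
  F1: {Z-β, Z-ε, Z-ζ, Z-η}
  F2: {Z-γ, Z-δ}
  F3: {Z-β, Z-γ, Z-η}
  F4: {Z-α, Z-β, Z-δ, Z-ε}
  F5: {Z-α, Z-β, Z-γ, Z-ε}
No 2 sites suffice: every size-2 union leaves at least one demand point uncovered.
But {F1, F2, F4} covers everything, so the minimum is 3.

3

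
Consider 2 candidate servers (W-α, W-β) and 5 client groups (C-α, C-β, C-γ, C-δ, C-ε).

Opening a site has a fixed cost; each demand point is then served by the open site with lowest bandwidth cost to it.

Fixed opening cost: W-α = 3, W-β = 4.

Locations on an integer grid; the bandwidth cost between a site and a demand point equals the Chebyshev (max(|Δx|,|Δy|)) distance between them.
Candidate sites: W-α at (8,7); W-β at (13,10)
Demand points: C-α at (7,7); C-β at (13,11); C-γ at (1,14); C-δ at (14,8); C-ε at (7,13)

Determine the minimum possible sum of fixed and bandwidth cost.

Open {W-α, W-β}: assign each demand point to its cheapest open site.
  C-α→W-α 1, C-β→W-β 1, C-γ→W-α 7, C-δ→W-β 2, C-ε→W-α 6
  bandwidth cost 17, fixed 7 → total 24.
Compare {W-α}: bandwidth cost 25 + fixed 3 = 28.
Compare {W-β}: bandwidth cost 27 + fixed 4 = 31.

24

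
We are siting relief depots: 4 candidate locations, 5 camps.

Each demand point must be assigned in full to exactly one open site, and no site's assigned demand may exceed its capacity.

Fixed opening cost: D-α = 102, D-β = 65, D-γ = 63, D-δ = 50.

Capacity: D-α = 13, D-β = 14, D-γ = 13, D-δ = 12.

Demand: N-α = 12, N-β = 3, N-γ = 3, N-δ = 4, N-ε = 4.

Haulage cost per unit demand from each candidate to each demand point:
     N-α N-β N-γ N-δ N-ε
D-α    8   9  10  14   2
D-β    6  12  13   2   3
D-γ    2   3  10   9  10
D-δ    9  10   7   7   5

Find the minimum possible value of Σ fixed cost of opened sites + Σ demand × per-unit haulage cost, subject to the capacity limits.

247

Open {D-β, D-γ}; cheapest assignment that respects the capacities:
  D-β (cap 14, load 14): N-β, N-γ, N-δ, N-ε — cost 3×12 + 3×13 + 4×2 + 4×3 = 95
  D-γ (cap 13, load 12): N-α — cost 12×2 = 24
  Shipping 119, fixed 128 → total 247.
  Any other capacity-feasible assignment to {D-β, D-γ} ships for at least 119.
Compare {D-β, D-γ, D-δ}: its best feasible assignment gives total 273.
Compare {D-β, D-δ}: its best feasible assignment gives total 318.
Every other set of open sites that can feasibly serve all demand totals ≥ 273 even under its best assignment. Minimum: 247.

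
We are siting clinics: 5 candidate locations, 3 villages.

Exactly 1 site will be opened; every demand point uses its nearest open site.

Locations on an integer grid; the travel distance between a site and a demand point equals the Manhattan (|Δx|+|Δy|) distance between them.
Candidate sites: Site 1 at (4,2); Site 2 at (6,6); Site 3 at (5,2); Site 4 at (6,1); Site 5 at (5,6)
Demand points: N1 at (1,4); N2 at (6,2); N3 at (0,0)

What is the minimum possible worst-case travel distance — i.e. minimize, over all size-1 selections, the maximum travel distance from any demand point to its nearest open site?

Open {Site 1}.
  Farthest demand point is N3 at travel distance 6 (to Site 1); all others are ≤ 6.
With {Site 3} the worst case is 7.
With {Site 4} the worst case is 8.
No size-1 selection achieves below 6.

6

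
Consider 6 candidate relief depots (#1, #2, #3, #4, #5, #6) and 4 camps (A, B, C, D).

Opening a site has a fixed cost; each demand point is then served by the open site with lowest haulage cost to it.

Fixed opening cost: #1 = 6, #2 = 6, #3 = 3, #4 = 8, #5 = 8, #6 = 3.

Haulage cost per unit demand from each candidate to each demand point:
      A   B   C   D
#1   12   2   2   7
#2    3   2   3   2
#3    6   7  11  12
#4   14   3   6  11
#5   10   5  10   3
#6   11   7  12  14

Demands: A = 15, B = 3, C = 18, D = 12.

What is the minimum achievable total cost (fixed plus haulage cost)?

123

Open {#1, #2}: assign each demand point to its cheapest open site.
  A→#2 15×3=45, B→#1 3×2=6, C→#1 18×2=36, D→#2 12×2=24
  haulage cost 111, fixed 12 → total 123.
Compare {#1, #2, #3}: haulage cost 111 + fixed 15 = 126.
Compare {#1, #2, #6}: haulage cost 111 + fixed 15 = 126.
Compare {#1, #2, #3, #6}: haulage cost 111 + fixed 18 = 129.
All other subsets cost ≥ 126. Minimum total cost: 123.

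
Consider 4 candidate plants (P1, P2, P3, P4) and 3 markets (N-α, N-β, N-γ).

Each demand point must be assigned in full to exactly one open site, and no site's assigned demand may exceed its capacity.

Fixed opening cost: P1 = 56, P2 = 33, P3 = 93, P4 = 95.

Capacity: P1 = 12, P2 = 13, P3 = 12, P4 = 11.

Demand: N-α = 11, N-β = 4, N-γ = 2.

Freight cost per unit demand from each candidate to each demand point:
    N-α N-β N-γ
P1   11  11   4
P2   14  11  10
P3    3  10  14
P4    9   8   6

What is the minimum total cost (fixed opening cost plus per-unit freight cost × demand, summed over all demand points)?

Open {P2, P3}; cheapest assignment that respects the capacities:
  P2 (cap 13, load 6): N-β, N-γ — cost 4×11 + 2×10 = 64
  P3 (cap 12, load 11): N-α — cost 11×3 = 33
  Shipping 97, fixed 126 → total 223.
  Any other capacity-feasible assignment to {P2, P3} ships for at least 97.
Compare {P1, P3}: its best feasible assignment gives total 234.
Compare {P3, P4}: its best feasible assignment gives total 265.
Every other set of open sites that can feasibly serve all demand totals ≥ 234 even under its best assignment. Minimum: 223.

223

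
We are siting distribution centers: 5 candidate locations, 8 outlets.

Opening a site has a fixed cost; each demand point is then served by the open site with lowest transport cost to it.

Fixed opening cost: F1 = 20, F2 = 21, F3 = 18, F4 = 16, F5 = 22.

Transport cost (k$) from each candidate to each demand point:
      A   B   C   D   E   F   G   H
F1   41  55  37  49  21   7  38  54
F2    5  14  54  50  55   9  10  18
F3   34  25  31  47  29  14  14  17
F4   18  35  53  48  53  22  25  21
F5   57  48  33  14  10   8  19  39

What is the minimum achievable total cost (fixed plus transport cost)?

Open {F2, F5}: assign each demand point to its cheapest open site.
  A→F2 5, B→F2 14, C→F5 33, D→F5 14, E→F5 10, F→F5 8, G→F2 10, H→F2 18
  transport cost 112, fixed 43 → total 155.
Compare {F2, F3, F5}: transport cost 109 + fixed 61 = 170.
Compare {F2, F4, F5}: transport cost 112 + fixed 59 = 171.
Compare {F1, F2, F5}: transport cost 111 + fixed 63 = 174.
All other subsets cost ≥ 170. Minimum total cost: 155.

155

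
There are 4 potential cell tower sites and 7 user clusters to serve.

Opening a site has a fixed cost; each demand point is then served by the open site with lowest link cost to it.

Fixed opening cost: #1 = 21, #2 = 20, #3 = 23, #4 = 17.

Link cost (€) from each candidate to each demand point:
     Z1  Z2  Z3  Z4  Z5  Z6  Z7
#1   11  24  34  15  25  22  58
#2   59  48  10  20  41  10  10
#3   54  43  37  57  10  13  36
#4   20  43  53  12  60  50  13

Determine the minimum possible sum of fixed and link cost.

Open {#1, #2}: assign each demand point to its cheapest open site.
  Z1→#1 11, Z2→#1 24, Z3→#2 10, Z4→#1 15, Z5→#1 25, Z6→#2 10, Z7→#2 10
  link cost 105, fixed 41 → total 146.
Compare {#1, #2, #3}: link cost 90 + fixed 64 = 154.
Compare {#1, #2, #4}: link cost 102 + fixed 58 = 160.
Compare {#1, #2, #3, #4}: link cost 87 + fixed 81 = 168.
All other subsets cost ≥ 154. Minimum total cost: 146.

146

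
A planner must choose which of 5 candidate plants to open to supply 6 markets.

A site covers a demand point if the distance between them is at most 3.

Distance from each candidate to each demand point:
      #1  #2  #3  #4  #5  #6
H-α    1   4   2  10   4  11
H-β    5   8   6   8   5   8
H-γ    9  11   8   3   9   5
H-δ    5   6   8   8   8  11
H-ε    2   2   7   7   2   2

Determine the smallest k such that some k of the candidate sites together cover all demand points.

Coverage sets (demand points within 3 of each site):
  H-α: {#1, #3}
  H-β: {}
  H-γ: {#4}
  H-δ: {}
  H-ε: {#1, #2, #5, #6}
No 2 sites suffice: every size-2 union leaves at least one demand point uncovered.
But {H-α, H-γ, H-ε} covers everything, so the minimum is 3.

3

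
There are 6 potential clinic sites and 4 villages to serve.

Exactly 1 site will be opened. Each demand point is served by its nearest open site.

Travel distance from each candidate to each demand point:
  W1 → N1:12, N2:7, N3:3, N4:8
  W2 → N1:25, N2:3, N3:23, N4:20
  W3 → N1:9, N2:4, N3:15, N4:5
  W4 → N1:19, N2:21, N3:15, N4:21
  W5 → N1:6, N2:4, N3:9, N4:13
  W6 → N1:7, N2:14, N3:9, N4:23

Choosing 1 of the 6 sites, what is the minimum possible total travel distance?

Open {W1}.
  N1→W1 12, N2→W1 7, N3→W1 3, N4→W1 8  ⇒ total 30.
Compare {W5}: total 32.
Compare {W3}: total 33.
No size-1 selection does better; minimum is 30.

30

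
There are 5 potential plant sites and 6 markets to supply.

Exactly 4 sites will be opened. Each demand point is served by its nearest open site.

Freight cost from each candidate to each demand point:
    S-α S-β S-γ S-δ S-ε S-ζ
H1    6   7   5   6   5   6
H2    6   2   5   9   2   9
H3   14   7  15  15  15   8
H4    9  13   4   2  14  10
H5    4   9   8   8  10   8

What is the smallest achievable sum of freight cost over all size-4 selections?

Open {H1, H2, H4, H5}.
  S-α→H5 4, S-β→H2 2, S-γ→H4 4, S-δ→H4 2, S-ε→H2 2, S-ζ→H1 6  ⇒ total 20.
Compare {H1, H2, H3, H4}: total 22.
Compare {H2, H3, H4, H5}: total 22.
No size-4 selection does better; minimum is 20.

20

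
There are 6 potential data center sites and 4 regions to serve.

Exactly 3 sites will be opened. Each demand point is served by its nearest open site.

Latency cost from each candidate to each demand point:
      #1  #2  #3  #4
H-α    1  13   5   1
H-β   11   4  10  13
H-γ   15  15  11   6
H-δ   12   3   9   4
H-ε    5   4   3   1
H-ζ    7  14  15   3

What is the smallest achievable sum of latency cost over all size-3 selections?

Open {H-α, H-δ, H-ε}.
  #1→H-α 1, #2→H-δ 3, #3→H-ε 3, #4→H-α 1  ⇒ total 8.
Compare {H-α, H-β, H-ε}: total 9.
Compare {H-α, H-γ, H-ε}: total 9.
No size-3 selection does better; minimum is 8.

8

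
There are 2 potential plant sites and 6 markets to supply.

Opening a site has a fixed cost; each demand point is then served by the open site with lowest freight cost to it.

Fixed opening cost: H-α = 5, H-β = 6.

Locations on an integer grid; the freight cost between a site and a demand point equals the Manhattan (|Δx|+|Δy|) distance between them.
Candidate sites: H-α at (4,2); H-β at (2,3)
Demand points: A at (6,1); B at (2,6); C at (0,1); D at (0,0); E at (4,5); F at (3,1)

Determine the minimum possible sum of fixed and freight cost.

Open {H-α}: assign each demand point to its cheapest open site.
  A→H-α 3, B→H-α 6, C→H-α 5, D→H-α 6, E→H-α 3, F→H-α 2
  freight cost 25, fixed 5 → total 30.
Compare {H-β}: freight cost 25 + fixed 6 = 31.
Compare {H-α, H-β}: freight cost 20 + fixed 11 = 31.

30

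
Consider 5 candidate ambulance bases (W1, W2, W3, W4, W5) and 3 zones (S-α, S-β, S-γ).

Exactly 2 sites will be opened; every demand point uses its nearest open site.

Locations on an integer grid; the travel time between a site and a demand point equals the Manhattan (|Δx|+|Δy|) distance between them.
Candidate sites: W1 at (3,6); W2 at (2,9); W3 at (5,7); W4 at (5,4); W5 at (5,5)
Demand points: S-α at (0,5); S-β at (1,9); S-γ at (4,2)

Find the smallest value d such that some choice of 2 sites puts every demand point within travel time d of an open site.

5

Open {W1, W2}.
  Farthest demand point is S-γ at travel time 5 (to W1); all others are ≤ 5.
With {W1, W3} the worst case is 5.
With {W1, W4} the worst case is 5.
No size-2 selection achieves below 5.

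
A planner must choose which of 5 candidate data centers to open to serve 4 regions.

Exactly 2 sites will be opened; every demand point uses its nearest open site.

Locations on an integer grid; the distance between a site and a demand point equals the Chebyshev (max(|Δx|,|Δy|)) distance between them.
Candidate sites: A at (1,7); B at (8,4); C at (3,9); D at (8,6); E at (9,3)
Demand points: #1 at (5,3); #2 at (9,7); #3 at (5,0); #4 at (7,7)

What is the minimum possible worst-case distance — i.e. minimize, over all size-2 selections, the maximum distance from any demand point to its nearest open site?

Open {A, B}.
  Farthest demand point is #3 at distance 4 (to B); all others are ≤ 4.
With {A, E} the worst case is 4.
With {B, C} the worst case is 4.
No size-2 selection achieves below 4.

4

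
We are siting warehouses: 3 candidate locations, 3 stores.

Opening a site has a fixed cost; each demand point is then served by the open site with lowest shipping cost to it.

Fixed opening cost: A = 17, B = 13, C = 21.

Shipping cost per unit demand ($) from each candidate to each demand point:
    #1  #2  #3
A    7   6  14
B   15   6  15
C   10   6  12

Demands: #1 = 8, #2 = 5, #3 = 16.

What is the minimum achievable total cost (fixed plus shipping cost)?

Open {A, C}: assign each demand point to its cheapest open site.
  #1→A 8×7=56, #2→A 5×6=30, #3→C 16×12=192
  shipping cost 278, fixed 38 → total 316.
Compare {C}: shipping cost 302 + fixed 21 = 323.
Compare {A}: shipping cost 310 + fixed 17 = 327.
Compare {A, B, C}: shipping cost 278 + fixed 51 = 329.
All other subsets cost ≥ 323. Minimum total cost: 316.

316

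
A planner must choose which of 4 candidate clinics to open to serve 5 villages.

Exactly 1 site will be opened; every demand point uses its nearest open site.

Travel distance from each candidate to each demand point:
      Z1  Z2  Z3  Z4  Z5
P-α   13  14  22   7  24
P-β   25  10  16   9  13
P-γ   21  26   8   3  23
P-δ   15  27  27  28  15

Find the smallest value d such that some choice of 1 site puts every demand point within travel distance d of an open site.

Open {P-α}.
  Farthest demand point is Z5 at travel distance 24 (to P-α); all others are ≤ 24.
With {P-β} the worst case is 25.
With {P-γ} the worst case is 26.
No size-1 selection achieves below 24.

24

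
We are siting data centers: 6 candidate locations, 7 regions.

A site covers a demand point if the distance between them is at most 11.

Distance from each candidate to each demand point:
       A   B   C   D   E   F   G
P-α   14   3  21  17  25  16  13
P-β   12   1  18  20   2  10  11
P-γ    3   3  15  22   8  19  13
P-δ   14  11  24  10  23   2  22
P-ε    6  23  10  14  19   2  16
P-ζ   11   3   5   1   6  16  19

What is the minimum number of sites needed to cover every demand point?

Coverage sets (demand points within 11 of each site):
  P-α: {B}
  P-β: {B, E, F, G}
  P-γ: {A, B, E}
  P-δ: {B, D, F}
  P-ε: {A, C, F}
  P-ζ: {A, B, C, D, E}
No single site covers all 7 demand points.
But {P-β, P-ζ} covers everything, so the minimum is 2.

2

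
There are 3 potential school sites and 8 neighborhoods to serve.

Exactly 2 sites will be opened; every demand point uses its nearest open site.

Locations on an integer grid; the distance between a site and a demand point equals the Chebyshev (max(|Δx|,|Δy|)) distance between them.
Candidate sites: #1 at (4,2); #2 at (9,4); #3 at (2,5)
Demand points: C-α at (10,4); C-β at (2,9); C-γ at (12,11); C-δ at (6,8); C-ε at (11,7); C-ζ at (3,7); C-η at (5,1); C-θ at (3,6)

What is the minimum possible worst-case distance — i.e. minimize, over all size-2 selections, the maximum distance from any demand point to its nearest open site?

7

Open {#1, #2}.
  Farthest demand point is C-β at distance 7 (to #1); all others are ≤ 7.
With {#2, #3} the worst case is 7.
With {#1, #3} the worst case is 9.
No size-2 selection achieves below 7.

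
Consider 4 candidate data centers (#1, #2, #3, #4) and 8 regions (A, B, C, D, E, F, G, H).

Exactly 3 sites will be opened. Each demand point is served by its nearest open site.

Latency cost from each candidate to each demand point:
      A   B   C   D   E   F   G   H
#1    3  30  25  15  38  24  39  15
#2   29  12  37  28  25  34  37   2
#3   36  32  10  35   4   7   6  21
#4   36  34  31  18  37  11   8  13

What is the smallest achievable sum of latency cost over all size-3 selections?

59

Open {#1, #2, #3}.
  A→#1 3, B→#2 12, C→#3 10, D→#1 15, E→#3 4, F→#3 7, G→#3 6, H→#2 2  ⇒ total 59.
Compare {#1, #3, #4}: total 88.
Compare {#2, #3, #4}: total 88.
No size-3 selection does better; minimum is 59.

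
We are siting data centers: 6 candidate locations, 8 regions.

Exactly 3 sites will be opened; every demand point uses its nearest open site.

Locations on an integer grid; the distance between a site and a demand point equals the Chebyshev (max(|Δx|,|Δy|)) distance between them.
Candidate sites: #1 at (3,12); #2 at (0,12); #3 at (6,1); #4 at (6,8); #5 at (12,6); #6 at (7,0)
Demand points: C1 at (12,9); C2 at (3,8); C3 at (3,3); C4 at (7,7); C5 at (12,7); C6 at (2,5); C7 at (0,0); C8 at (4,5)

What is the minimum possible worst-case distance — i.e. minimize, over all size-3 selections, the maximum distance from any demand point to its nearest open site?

Open {#1, #3, #4}.
  Farthest demand point is C1 at distance 6 (to #4); all others are ≤ 6.
With {#1, #3, #5} the worst case is 6.
With {#2, #3, #4} the worst case is 6.
No size-3 selection achieves below 6.

6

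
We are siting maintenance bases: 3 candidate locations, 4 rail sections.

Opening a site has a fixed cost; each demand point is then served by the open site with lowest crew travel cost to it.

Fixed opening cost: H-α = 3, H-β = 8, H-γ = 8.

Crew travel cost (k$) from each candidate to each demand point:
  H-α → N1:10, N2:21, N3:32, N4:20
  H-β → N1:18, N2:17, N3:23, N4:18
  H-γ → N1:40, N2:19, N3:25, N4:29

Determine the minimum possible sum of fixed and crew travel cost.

Open {H-α, H-β}: assign each demand point to its cheapest open site.
  N1→H-α 10, N2→H-β 17, N3→H-β 23, N4→H-β 18
  crew travel cost 68, fixed 11 → total 79.
Compare {H-β}: crew travel cost 76 + fixed 8 = 84.
Compare {H-α, H-γ}: crew travel cost 74 + fixed 11 = 85.
Compare {H-α}: crew travel cost 83 + fixed 3 = 86.
All other subsets cost ≥ 84. Minimum total cost: 79.

79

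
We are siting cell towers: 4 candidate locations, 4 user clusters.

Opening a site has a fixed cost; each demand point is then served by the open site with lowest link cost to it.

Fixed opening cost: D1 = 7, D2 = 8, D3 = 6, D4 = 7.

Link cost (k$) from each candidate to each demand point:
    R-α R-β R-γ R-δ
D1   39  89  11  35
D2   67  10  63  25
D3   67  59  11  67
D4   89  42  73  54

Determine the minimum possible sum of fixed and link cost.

100

Open {D1, D2}: assign each demand point to its cheapest open site.
  R-α→D1 39, R-β→D2 10, R-γ→D1 11, R-δ→D2 25
  link cost 85, fixed 15 → total 100.
Compare {D1, D2, D3}: link cost 85 + fixed 21 = 106.
Compare {D1, D2, D4}: link cost 85 + fixed 22 = 107.
Compare {D1, D2, D3, D4}: link cost 85 + fixed 28 = 113.
All other subsets cost ≥ 106. Minimum total cost: 100.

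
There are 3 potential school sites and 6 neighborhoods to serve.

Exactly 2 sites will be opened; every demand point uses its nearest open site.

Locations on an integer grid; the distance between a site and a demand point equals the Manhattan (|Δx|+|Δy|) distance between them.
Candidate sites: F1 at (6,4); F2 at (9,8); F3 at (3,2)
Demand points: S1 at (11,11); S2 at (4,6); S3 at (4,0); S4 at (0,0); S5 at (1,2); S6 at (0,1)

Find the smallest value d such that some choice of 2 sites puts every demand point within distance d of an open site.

Open {F2, F3}.
  Farthest demand point is S1 at distance 5 (to F2); all others are ≤ 5.
With {F1, F2} the worst case is 10.
With {F1, F3} the worst case is 12.
No size-2 selection achieves below 5.

5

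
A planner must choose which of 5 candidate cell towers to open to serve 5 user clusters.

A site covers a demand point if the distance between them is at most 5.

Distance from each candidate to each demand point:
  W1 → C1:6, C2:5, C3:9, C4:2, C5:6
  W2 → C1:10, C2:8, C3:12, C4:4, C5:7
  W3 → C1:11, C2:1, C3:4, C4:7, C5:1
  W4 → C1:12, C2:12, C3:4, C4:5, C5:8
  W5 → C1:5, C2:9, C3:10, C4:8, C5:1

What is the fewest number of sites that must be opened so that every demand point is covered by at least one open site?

Coverage sets (demand points within 5 of each site):
  W1: {C2, C4}
  W2: {C4}
  W3: {C2, C3, C5}
  W4: {C3, C4}
  W5: {C1, C5}
No 2 sites suffice: every size-2 union leaves at least one demand point uncovered.
But {W1, W3, W5} covers everything, so the minimum is 3.

3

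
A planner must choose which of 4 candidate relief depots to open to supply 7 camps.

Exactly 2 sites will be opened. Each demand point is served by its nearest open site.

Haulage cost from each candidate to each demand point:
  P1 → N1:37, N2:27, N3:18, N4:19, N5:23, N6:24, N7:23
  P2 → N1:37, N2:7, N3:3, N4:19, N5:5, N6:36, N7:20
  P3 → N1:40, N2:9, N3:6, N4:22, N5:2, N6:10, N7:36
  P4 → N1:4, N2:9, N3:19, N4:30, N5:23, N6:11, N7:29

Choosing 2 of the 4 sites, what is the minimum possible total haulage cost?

69

Open {P2, P4}.
  N1→P4 4, N2→P2 7, N3→P2 3, N4→P2 19, N5→P2 5, N6→P4 11, N7→P2 20  ⇒ total 69.
Compare {P3, P4}: total 82.
Compare {P2, P3}: total 98.
No size-2 selection does better; minimum is 69.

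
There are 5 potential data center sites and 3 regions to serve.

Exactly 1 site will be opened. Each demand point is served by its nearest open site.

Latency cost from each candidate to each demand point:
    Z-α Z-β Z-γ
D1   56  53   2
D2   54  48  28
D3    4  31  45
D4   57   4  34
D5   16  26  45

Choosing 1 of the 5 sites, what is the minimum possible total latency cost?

Open {D3}.
  Z-α→D3 4, Z-β→D3 31, Z-γ→D3 45  ⇒ total 80.
Compare {D5}: total 87.
Compare {D4}: total 95.
No size-1 selection does better; minimum is 80.

80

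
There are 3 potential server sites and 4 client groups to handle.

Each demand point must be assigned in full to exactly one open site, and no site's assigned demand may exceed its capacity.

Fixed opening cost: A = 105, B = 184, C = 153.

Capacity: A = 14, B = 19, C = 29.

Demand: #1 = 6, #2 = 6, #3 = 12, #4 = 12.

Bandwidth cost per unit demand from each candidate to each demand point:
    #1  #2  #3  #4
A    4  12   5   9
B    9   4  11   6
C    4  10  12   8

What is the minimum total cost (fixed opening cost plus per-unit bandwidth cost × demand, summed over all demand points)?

498

Open {A, C}; cheapest assignment that respects the capacities:
  A (cap 14, load 12): #3 — cost 12×5 = 60
  C (cap 29, load 24): #1, #2, #4 — cost 6×4 + 6×10 + 12×8 = 180
  Shipping 240, fixed 258 → total 498.
  Any other capacity-feasible assignment to {A, C} ships for at least 240.
Compare {B, C}: its best feasible assignment gives total 601.
Compare {A, B, C}: its best feasible assignment gives total 622.
Every other set of open sites that can feasibly serve all demand totals ≥ 601 even under its best assignment. Minimum: 498.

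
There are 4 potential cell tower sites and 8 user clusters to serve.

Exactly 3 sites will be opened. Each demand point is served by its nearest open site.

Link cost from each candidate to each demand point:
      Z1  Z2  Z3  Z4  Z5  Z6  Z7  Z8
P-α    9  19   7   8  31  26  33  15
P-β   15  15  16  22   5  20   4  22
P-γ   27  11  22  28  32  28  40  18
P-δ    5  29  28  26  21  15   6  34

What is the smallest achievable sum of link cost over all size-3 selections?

74

Open {P-α, P-β, P-δ}.
  Z1→P-δ 5, Z2→P-β 15, Z3→P-α 7, Z4→P-α 8, Z5→P-β 5, Z6→P-δ 15, Z7→P-β 4, Z8→P-α 15  ⇒ total 74.
Compare {P-α, P-β, P-γ}: total 79.
Compare {P-α, P-γ, P-δ}: total 88.
No size-3 selection does better; minimum is 74.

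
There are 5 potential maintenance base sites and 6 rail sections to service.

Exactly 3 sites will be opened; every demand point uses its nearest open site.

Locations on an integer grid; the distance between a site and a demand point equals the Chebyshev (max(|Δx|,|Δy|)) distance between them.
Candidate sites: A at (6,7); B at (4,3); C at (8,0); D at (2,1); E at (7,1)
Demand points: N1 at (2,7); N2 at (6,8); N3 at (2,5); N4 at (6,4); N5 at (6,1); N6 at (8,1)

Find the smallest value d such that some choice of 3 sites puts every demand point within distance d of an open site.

Open {A, B, C}.
  Farthest demand point is N1 at distance 4 (to A); all others are ≤ 4.
With {A, B, D} the worst case is 4.
With {A, B, E} the worst case is 4.
No size-3 selection achieves below 4.

4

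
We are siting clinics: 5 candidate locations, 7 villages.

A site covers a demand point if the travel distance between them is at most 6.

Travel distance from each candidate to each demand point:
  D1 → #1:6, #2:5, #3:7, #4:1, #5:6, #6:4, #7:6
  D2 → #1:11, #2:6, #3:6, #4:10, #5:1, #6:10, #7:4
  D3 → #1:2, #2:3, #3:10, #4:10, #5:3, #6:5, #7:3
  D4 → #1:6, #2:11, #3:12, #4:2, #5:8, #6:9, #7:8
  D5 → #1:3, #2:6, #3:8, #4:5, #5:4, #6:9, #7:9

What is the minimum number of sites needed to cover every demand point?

2

Coverage sets (demand points within 6 of each site):
  D1: {#1, #2, #4, #5, #6, #7}
  D2: {#2, #3, #5, #7}
  D3: {#1, #2, #5, #6, #7}
  D4: {#1, #4}
  D5: {#1, #2, #4, #5}
No single site covers all 7 demand points.
But {D1, D2} covers everything, so the minimum is 2.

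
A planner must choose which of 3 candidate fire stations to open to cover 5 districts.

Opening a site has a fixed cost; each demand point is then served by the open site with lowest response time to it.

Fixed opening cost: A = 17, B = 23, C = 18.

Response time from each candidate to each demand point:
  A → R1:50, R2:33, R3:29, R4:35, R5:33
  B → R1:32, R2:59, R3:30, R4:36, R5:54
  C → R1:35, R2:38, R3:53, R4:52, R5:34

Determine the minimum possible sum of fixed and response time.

Open {A}: assign each demand point to its cheapest open site.
  R1→A 50, R2→A 33, R3→A 29, R4→A 35, R5→A 33
  response time 180, fixed 17 → total 197.
Compare {A, C}: response time 165 + fixed 35 = 200.
Compare {A, B}: response time 162 + fixed 40 = 202.
Compare {B, C}: response time 170 + fixed 41 = 211.
All other subsets cost ≥ 200. Minimum total cost: 197.

197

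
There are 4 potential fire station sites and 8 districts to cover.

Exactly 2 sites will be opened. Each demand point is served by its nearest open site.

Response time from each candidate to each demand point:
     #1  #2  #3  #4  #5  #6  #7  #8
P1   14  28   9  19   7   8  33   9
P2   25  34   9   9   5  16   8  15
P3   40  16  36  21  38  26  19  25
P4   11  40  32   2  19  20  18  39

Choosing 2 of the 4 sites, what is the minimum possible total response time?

Open {P1, P2}.
  #1→P1 14, #2→P1 28, #3→P1 9, #4→P2 9, #5→P2 5, #6→P1 8, #7→P2 8, #8→P1 9  ⇒ total 90.
Compare {P1, P4}: total 92.
Compare {P2, P4}: total 100.
No size-2 selection does better; minimum is 90.

90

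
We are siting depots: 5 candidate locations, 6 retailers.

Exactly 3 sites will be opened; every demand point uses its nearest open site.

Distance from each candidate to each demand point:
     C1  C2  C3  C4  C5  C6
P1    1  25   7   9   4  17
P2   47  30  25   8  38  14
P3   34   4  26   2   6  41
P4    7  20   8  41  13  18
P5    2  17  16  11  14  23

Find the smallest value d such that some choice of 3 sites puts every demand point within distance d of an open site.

14

Open {P1, P2, P3}.
  Farthest demand point is C6 at distance 14 (to P2); all others are ≤ 14.
With {P2, P3, P4} the worst case is 14.
With {P2, P3, P5} the worst case is 16.
No size-3 selection achieves below 14.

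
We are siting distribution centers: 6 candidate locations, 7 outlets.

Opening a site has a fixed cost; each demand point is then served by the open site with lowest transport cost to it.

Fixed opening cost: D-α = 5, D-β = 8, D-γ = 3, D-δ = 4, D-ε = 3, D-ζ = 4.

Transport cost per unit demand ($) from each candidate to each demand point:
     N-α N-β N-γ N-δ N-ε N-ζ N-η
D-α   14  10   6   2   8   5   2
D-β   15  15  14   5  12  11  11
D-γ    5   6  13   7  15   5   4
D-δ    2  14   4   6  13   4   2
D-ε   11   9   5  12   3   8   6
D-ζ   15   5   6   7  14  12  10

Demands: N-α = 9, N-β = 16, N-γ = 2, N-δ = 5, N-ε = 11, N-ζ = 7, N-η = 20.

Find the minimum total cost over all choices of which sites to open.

Open {D-α, D-δ, D-ε, D-ζ}: assign each demand point to its cheapest open site.
  N-α→D-δ 9×2=18, N-β→D-ζ 16×5=80, N-γ→D-δ 2×4=8, N-δ→D-α 5×2=10, N-ε→D-ε 11×3=33, N-ζ→D-δ 7×4=28, N-η→D-α 20×2=40
  transport cost 217, fixed 16 → total 233.
Compare {D-α, D-γ, D-δ, D-ε, D-ζ}: transport cost 217 + fixed 19 = 236.
Compare {D-α, D-β, D-δ, D-ε, D-ζ}: transport cost 217 + fixed 24 = 241.
Compare {D-α, D-β, D-γ, D-δ, D-ε, D-ζ}: transport cost 217 + fixed 27 = 244.
All other subsets cost ≥ 236. Minimum total cost: 233.

233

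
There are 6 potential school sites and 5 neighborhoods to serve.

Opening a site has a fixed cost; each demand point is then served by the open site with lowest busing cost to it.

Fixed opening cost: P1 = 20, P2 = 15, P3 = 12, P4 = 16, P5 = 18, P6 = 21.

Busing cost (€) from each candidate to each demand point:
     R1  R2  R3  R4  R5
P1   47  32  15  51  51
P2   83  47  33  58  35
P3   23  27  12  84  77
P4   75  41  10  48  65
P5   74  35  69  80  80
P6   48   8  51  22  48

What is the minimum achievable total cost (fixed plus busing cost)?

Open {P3, P6}: assign each demand point to its cheapest open site.
  R1→P3 23, R2→P6 8, R3→P3 12, R4→P6 22, R5→P6 48
  busing cost 113, fixed 33 → total 146.
Compare {P2, P3, P6}: busing cost 100 + fixed 48 = 148.
Compare {P3, P4, P6}: busing cost 111 + fixed 49 = 160.
Compare {P2, P3, P4, P6}: busing cost 98 + fixed 64 = 162.
All other subsets cost ≥ 148. Minimum total cost: 146.

146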